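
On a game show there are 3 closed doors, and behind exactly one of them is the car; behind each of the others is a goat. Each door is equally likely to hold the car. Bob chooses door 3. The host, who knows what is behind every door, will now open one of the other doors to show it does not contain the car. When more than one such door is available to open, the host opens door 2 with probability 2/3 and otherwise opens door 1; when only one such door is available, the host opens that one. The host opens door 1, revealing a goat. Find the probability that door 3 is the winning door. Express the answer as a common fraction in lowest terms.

Consider each possible location of the car in turn.
If it is behind door 1 (prior 1/3): the host opened door 1, so this case is ruled out; weight (1/3)·0 = 0.
If it is behind door 2 (prior 1/3): only door 1 is available, probability 1; weight (1/3)·1 = 1/3.
If it is behind door 3 (prior 1/3): door 2 is available but not opened, probability 1/3; weight (1/3)·(1/3) = 1/9.
The weights sum to 4/9.
So P(the car behind door 3 | the host opened door 1) = (1/9) / (4/9) = 1/4.

1/4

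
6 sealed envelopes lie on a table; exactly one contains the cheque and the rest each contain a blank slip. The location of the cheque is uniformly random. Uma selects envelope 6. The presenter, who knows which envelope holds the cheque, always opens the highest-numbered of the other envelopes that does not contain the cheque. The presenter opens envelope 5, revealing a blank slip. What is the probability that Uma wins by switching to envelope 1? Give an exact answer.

Consider each possible location of the cheque in turn.
If it is in any of envelopes 1, 2, 3, 4, and 6 (prior 1/6 each): envelope 5 is the highest-numbered option available, probability 1; weight (1/6)·1 = 1/6 each.
If it is in envelope 5 (prior 1/6): the presenter opened envelope 5, so this case is ruled out; weight (1/6)·0 = 0.
The weights sum to 5/6.
So P(the cheque in envelope 1 | the presenter opened envelope 5) = (1/6) / (5/6) = 1/5.

1/5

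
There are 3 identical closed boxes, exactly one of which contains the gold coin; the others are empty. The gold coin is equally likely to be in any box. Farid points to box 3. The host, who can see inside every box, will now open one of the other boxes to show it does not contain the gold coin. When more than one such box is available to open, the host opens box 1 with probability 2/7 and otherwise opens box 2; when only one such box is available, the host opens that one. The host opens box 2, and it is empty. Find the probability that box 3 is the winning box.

5/12

Consider each possible location of the gold coin in turn.
If it is in box 1 (prior 1/3): only box 2 is available, probability 1; weight (1/3)·1 = 1/3.
If it is in box 2 (prior 1/3): the host opened box 2, so this case is ruled out; weight (1/3)·0 = 0.
If it is in box 3 (prior 1/3): box 1 is available but not opened, probability 5/7; weight (1/3)·(5/7) = 5/21.
The weights sum to 4/7.
So P(the gold coin in box 3 | the host opened box 2) = (5/21) / (4/7) = 5/12.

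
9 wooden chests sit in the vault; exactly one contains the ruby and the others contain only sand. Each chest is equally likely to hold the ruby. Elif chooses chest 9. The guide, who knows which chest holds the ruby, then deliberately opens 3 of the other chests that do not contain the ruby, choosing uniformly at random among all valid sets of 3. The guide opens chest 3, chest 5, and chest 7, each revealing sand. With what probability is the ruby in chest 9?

Consider each possible location of the ruby in turn.
If it is in any of chests 1, 2, 4, 6, and 8 (prior 1/9 each): the guide has 35 equally likely choices, so probability 1/35; weight (1/9)·(1/35) = 1/315 each.
If it is in any of chests 3, 5, and 7 (prior 1/9 each): that chest was opened and seen not to hold the prize — ruled out; weight (1/9)·0 = 0 each.
If it is in chest 9 (prior 1/9): the guide has 56 equally likely choices, so probability 1/56; weight (1/9)·(1/56) = 1/504.
The weights sum to 1/56.
So P(the ruby in chest 9 | the guide opened chest 3, chest 5, and chest 7) = (1/504) / (1/56) = 1/9.

1/9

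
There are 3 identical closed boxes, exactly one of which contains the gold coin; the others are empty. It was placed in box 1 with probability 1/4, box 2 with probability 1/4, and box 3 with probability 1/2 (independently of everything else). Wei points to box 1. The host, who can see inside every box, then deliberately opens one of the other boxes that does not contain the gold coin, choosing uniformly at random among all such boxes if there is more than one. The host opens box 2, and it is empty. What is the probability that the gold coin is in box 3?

Apply Bayes' rule, conditioning on where the gold coin actually is.
If it is in box 1 (prior 1/4): the host has 2 equally likely choices, so probability 1/2; weight (1/4)·(1/2) = 1/8.
If it is in box 2 (prior 1/4): the host opened box 2, so this case is ruled out; weight (1/4)·0 = 0.
If it is in box 3 (prior 1/2): the host has no choice, probability 1; weight (1/2)·1 = 1/2.
The weights sum to 5/8.
So P(the gold coin in box 3 | the host opened box 2) = (1/2) / (5/8) = 4/5.

4/5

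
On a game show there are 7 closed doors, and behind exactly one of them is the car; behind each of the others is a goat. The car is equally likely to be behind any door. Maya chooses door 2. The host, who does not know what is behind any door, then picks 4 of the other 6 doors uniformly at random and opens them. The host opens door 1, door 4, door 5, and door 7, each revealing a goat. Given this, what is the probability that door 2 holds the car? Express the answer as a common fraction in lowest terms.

Apply Bayes' rule, conditioning on where the car actually is.
If it is behind any of doors 1, 4, 5, and 7 (prior 1/7 each): that door was opened and seen not to hold the prize — ruled out; weight (1/7)·0 = 0 each.
If it is behind any of doors 2, 3, and 6 (prior 1/7 each): the host picks exactly this set with probability 1/15 regardless, and none is the prize; weight (1/7)·(1/15) = 1/105 each.
The weights sum to 1/35.
So P(the car behind door 2 | the host opened door 1, door 4, door 5, and door 7) = (1/105) / (1/35) = 1/3.

1/3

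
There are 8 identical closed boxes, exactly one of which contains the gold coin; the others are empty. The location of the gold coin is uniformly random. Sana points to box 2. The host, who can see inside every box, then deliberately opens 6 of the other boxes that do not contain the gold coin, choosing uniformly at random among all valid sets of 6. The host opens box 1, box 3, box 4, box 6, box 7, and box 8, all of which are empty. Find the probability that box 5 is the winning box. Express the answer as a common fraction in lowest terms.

Consider each possible location of the gold coin in turn.
If it is in any of boxes 1, 3, 4, 6, 7, and 8 (prior 1/8 each): that box was opened and seen not to hold the prize — ruled out; weight (1/8)·0 = 0 each.
If it is in box 2 (prior 1/8): the host has 7 equally likely choices, so probability 1/7; weight (1/8)·(1/7) = 1/56.
If it is in box 5 (prior 1/8): the host has no choice, probability 1; weight (1/8)·1 = 1/8.
The weights sum to 1/7.
So P(the gold coin in box 5 | the host opened box 1, box 3, box 4, box 6, box 7, and box 8) = (1/8) / (1/7) = 7/8.

7/8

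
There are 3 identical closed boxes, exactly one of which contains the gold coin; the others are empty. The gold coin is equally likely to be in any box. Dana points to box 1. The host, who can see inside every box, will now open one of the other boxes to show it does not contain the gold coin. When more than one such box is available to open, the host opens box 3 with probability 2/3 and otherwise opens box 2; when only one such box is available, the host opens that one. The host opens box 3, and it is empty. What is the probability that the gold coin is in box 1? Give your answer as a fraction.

2/5

Condition on the true location of the gold coin.
If it is in box 1 (prior 1/3): box 3 is available, opened with probability 2/3; weight (1/3)·(2/3) = 2/9.
If it is in box 2 (prior 1/3): only box 3 is available, probability 1; weight (1/3)·1 = 1/3.
If it is in box 3 (prior 1/3): the host opened box 3, so this case is ruled out; weight (1/3)·0 = 0.
The weights sum to 5/9.
So P(the gold coin in box 1 | the host opened box 3) = (2/9) / (5/9) = 2/5.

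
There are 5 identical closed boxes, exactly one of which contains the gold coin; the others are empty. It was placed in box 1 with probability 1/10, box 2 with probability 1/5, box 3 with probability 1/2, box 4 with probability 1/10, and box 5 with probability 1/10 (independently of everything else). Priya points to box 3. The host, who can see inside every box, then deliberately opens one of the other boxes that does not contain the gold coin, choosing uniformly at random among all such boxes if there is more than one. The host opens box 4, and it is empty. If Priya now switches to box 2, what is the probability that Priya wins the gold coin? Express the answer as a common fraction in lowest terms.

Apply Bayes' rule, conditioning on where the gold coin actually is.
If it is in either of boxes 1 and 5 (prior 1/10 each): the host has 3 equally likely choices, so probability 1/3; weight (1/10)·(1/3) = 1/30 each.
If it is in box 2 (prior 1/5): the host has 3 equally likely choices, so probability 1/3; weight (1/5)·(1/3) = 1/15.
If it is in box 3 (prior 1/2): the host has 4 equally likely choices, so probability 1/4; weight (1/2)·(1/4) = 1/8.
If it is in box 4 (prior 1/10): the host opened box 4, so this case is ruled out; weight (1/10)·0 = 0.
The weights sum to 31/120.
So P(the gold coin in box 2 | the host opened box 4) = (1/15) / (31/120) = 8/31.

8/31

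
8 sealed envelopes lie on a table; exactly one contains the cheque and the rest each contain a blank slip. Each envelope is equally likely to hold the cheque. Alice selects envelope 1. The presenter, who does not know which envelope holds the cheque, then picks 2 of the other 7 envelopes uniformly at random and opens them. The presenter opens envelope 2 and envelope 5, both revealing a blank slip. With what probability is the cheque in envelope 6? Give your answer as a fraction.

Apply Bayes' rule, conditioning on where the cheque actually is.
If it is in any of envelopes 1, 3, 4, 6, 7, and 8 (prior 1/8 each): the presenter picks exactly this set with probability 1/21 regardless, and none is the prize; weight (1/8)·(1/21) = 1/168 each.
If it is in either of envelopes 2 and 5 (prior 1/8 each): that envelope was opened and seen not to hold the prize — ruled out; weight (1/8)·0 = 0 each.
The weights sum to 1/28.
So P(the cheque in envelope 6 | the presenter opened envelope 2 and envelope 5) = (1/168) / (1/28) = 1/6.

1/6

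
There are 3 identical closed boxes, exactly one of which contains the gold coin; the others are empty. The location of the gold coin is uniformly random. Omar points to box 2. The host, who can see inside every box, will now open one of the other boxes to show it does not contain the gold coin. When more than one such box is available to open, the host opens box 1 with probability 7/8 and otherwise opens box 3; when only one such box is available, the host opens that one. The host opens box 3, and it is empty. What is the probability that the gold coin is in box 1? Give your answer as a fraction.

8/9

Apply Bayes' rule, conditioning on where the gold coin actually is.
If it is in box 1 (prior 1/3): only box 3 is available, probability 1; weight (1/3)·1 = 1/3.
If it is in box 2 (prior 1/3): box 1 is available but not opened, probability 1/8; weight (1/3)·(1/8) = 1/24.
If it is in box 3 (prior 1/3): the host opened box 3, so this case is ruled out; weight (1/3)·0 = 0.
The weights sum to 3/8.
So P(the gold coin in box 1 | the host opened box 3) = (1/3) / (3/8) = 8/9.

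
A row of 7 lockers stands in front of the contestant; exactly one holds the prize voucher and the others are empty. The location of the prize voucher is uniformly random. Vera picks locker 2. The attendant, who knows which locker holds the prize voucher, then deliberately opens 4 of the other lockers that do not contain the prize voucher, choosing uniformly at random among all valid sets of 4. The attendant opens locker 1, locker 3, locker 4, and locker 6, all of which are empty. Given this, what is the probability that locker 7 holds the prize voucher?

3/7

Consider each possible location of the prize voucher in turn.
If it is in any of lockers 1, 3, 4, and 6 (prior 1/7 each): that locker was opened and seen not to hold the prize — ruled out; weight (1/7)·0 = 0 each.
If it is in locker 2 (prior 1/7): the attendant has 15 equally likely choices, so probability 1/15; weight (1/7)·(1/15) = 1/105.
If it is in either of lockers 5 and 7 (prior 1/7 each): the attendant has 5 equally likely choices, so probability 1/5; weight (1/7)·(1/5) = 1/35 each.
The weights sum to 1/15.
So P(the prize voucher in locker 7 | the attendant opened locker 1, locker 3, locker 4, and locker 6) = (1/35) / (1/15) = 3/7.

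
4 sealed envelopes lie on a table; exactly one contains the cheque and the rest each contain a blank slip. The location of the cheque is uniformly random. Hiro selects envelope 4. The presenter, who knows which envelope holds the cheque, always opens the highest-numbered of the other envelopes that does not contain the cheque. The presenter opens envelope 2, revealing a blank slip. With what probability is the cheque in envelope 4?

Consider each possible location of the cheque in turn.
If it is in either of envelopes 1 and 4 (prior 1/4 each): the presenter would have opened envelope 3 instead, probability 0; weight (1/4)·0 = 0 each.
If it is in envelope 2 (prior 1/4): the presenter opened envelope 2, so this case is ruled out; weight (1/4)·0 = 0.
If it is in envelope 3 (prior 1/4): envelope 2 is the highest-numbered option available, probability 1; weight (1/4)·1 = 1/4.
The weights sum to 1/4.
So P(the cheque in envelope 4 | the presenter opened envelope 2) = 0 / (1/4) = 0.

0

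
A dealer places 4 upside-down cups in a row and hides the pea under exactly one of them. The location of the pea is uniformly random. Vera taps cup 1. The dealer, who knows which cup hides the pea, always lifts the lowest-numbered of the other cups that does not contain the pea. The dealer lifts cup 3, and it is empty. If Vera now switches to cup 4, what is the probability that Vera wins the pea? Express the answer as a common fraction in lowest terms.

Condition on the true location of the pea.
If it is under either of cups 1 and 4 (prior 1/4 each): the dealer would have opened cup 2 instead, probability 0; weight (1/4)·0 = 0 each.
If it is under cup 2 (prior 1/4): cup 3 is the lowest-numbered option available, probability 1; weight (1/4)·1 = 1/4.
If it is under cup 3 (prior 1/4): the dealer opened cup 3, so this case is ruled out; weight (1/4)·0 = 0.
The weights sum to 1/4.
So P(the pea under cup 4 | the dealer opened cup 3) = 0 / (1/4) = 0.

0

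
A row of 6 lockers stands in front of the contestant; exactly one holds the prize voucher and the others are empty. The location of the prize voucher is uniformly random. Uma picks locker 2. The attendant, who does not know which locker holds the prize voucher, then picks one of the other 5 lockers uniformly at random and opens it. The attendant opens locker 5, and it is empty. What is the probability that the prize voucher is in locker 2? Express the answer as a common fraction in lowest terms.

1/5

Because the attendant chose which locker to open without knowing where the prize voucher is, the choice is independent of the prize location. Learning that locker 5 does not hold the prize voucher simply rules out that one location and leaves the remaining 5 lockers still equally likely by symmetry.
So P(the prize voucher in locker 2) = 1/5.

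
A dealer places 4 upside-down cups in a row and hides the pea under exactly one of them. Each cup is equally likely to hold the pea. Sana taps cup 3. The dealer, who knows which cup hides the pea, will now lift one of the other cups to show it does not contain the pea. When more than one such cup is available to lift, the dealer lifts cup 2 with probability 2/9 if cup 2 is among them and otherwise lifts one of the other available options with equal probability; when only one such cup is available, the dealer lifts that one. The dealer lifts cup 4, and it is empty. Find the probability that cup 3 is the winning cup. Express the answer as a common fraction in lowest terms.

7/30

Consider each possible location of the pea in turn.
If it is under cup 1 (prior 1/4): cup 2 is available but not opened, probability 7/9; weight (1/4)·(7/9) = 7/36.
If it is under cup 2 (prior 1/4): cup 2 holds the prize so is unavailable; the dealer chooses uniformly among the 2 others, probability 1/2; weight (1/4)·(1/2) = 1/8.
If it is under cup 3 (prior 1/4): cup 2 is available but not opened; cup 4 gets probability (1 − 2/9)/2 = 7/18; weight (1/4)·(7/18) = 7/72.
If it is under cup 4 (prior 1/4): the dealer opened cup 4, so this case is ruled out; weight (1/4)·0 = 0.
The weights sum to 5/12.
So P(the pea under cup 3 | the dealer opened cup 4) = (7/72) / (5/12) = 7/30.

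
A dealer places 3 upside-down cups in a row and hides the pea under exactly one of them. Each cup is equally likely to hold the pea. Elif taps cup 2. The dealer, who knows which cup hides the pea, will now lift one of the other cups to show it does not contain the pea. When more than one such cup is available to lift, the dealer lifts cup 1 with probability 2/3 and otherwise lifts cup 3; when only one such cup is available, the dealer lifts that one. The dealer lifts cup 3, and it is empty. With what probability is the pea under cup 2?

1/4

Consider each possible location of the pea in turn.
If it is under cup 1 (prior 1/3): only cup 3 is available, probability 1; weight (1/3)·1 = 1/3.
If it is under cup 2 (prior 1/3): cup 1 is available but not opened, probability 1/3; weight (1/3)·(1/3) = 1/9.
If it is under cup 3 (prior 1/3): the dealer opened cup 3, so this case is ruled out; weight (1/3)·0 = 0.
The weights sum to 4/9.
So P(the pea under cup 2 | the dealer opened cup 3) = (1/9) / (4/9) = 1/4.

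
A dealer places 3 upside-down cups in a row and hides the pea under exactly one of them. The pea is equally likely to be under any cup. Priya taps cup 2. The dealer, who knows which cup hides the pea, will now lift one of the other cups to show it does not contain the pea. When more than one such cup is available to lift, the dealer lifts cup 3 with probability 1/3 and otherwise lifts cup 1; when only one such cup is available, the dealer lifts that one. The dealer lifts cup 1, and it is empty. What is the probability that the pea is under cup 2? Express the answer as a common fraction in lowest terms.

Condition on the true location of the pea.
If it is under cup 1 (prior 1/3): the dealer opened cup 1, so this case is ruled out; weight (1/3)·0 = 0.
If it is under cup 2 (prior 1/3): cup 3 is available but not opened, probability 2/3; weight (1/3)·(2/3) = 2/9.
If it is under cup 3 (prior 1/3): only cup 1 is available, probability 1; weight (1/3)·1 = 1/3.
The weights sum to 5/9.
So P(the pea under cup 2 | the dealer opened cup 1) = (2/9) / (5/9) = 2/5.

2/5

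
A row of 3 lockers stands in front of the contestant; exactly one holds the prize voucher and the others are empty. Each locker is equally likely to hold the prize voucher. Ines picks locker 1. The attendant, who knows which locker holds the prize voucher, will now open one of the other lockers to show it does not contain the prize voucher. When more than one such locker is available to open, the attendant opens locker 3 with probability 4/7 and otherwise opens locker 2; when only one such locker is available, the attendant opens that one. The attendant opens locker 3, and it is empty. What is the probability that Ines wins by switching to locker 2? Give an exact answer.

Apply Bayes' rule, conditioning on where the prize voucher actually is.
If it is in locker 1 (prior 1/3): locker 3 is available, opened with probability 4/7; weight (1/3)·(4/7) = 4/21.
If it is in locker 2 (prior 1/3): only locker 3 is available, probability 1; weight (1/3)·1 = 1/3.
If it is in locker 3 (prior 1/3): the attendant opened locker 3, so this case is ruled out; weight (1/3)·0 = 0.
The weights sum to 11/21.
So P(the prize voucher in locker 2 | the attendant opened locker 3) = (1/3) / (11/21) = 7/11.

7/11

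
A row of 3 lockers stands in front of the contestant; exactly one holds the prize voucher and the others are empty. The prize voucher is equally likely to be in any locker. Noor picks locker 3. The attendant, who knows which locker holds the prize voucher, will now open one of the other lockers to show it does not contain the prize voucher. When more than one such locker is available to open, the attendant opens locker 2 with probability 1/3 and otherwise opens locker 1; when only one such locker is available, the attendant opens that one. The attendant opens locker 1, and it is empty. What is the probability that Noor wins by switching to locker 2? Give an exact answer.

3/5

Apply Bayes' rule, conditioning on where the prize voucher actually is.
If it is in locker 1 (prior 1/3): the attendant opened locker 1, so this case is ruled out; weight (1/3)·0 = 0.
If it is in locker 2 (prior 1/3): only locker 1 is available, probability 1; weight (1/3)·1 = 1/3.
If it is in locker 3 (prior 1/3): locker 2 is available but not opened, probability 2/3; weight (1/3)·(2/3) = 2/9.
The weights sum to 5/9.
So P(the prize voucher in locker 2 | the attendant opened locker 1) = (1/3) / (5/9) = 3/5.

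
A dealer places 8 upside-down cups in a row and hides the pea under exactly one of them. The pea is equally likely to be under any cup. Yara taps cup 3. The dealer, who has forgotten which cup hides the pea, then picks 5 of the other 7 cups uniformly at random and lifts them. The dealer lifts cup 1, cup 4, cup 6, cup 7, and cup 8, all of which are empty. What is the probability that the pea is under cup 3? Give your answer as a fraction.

1/3

Because the dealer chose which cups to lift without knowing where the pea is, the choice is independent of the prize location. Learning that none of the 5 opened cups holds the pea simply rules out those 5 locations and leaves the remaining 3 cups still equally likely by symmetry.
So P(the pea under cup 3) = 1/3.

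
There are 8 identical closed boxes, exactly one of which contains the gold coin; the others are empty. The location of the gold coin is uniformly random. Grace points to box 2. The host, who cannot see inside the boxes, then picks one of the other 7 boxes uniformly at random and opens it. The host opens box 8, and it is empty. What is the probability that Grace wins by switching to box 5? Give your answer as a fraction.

1/7

Consider each possible location of the gold coin in turn.
If it is in any of boxes 1, 2, 3, 4, 5, 6, and 7 (prior 1/8 each): the host picks box 8 with probability 1/7 regardless, and it is not the prize; weight (1/8)·(1/7) = 1/56 each.
If it is in box 8 (prior 1/8): the host opened box 8, so this case is ruled out; weight (1/8)·0 = 0.
The weights sum to 1/8.
So P(the gold coin in box 5 | the host opened box 8) = (1/56) / (1/8) = 1/7.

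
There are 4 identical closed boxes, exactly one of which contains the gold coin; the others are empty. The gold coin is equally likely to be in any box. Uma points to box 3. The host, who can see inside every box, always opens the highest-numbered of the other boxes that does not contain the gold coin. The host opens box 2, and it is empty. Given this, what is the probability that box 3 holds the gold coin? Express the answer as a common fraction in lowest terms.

0

Apply Bayes' rule, conditioning on where the gold coin actually is.
If it is in either of boxes 1 and 3 (prior 1/4 each): the host would have opened box 4 instead, probability 0; weight (1/4)·0 = 0 each.
If it is in box 2 (prior 1/4): the host opened box 2, so this case is ruled out; weight (1/4)·0 = 0.
If it is in box 4 (prior 1/4): box 2 is the highest-numbered option available, probability 1; weight (1/4)·1 = 1/4.
The weights sum to 1/4.
So P(the gold coin in box 3 | the host opened box 2) = 0 / (1/4) = 0.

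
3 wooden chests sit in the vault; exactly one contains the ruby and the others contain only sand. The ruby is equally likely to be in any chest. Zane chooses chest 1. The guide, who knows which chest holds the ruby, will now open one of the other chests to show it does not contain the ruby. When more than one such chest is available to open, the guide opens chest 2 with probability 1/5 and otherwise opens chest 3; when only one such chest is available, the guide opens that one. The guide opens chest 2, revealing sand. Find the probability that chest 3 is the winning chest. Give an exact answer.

5/6

Apply Bayes' rule, conditioning on where the ruby actually is.
If it is in chest 1 (prior 1/3): chest 2 is available, opened with probability 1/5; weight (1/3)·(1/5) = 1/15.
If it is in chest 2 (prior 1/3): the guide opened chest 2, so this case is ruled out; weight (1/3)·0 = 0.
If it is in chest 3 (prior 1/3): only chest 2 is available, probability 1; weight (1/3)·1 = 1/3.
The weights sum to 2/5.
So P(the ruby in chest 3 | the guide opened chest 2) = (1/3) / (2/5) = 5/6.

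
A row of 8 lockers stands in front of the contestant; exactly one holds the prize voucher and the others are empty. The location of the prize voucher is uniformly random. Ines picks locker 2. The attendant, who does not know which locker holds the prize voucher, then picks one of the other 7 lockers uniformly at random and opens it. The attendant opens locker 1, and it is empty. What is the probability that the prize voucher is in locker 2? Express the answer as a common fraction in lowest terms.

1/7

Apply Bayes' rule, conditioning on where the prize voucher actually is.
If it is in locker 1 (prior 1/8): the attendant opened locker 1, so this case is ruled out; weight (1/8)·0 = 0.
If it is in any of lockers 2, 3, 4, 5, 6, 7, and 8 (prior 1/8 each): the attendant picks locker 1 with probability 1/7 regardless, and it is not the prize; weight (1/8)·(1/7) = 1/56 each.
The weights sum to 1/8.
So P(the prize voucher in locker 2 | the attendant opened locker 1) = (1/56) / (1/8) = 1/7.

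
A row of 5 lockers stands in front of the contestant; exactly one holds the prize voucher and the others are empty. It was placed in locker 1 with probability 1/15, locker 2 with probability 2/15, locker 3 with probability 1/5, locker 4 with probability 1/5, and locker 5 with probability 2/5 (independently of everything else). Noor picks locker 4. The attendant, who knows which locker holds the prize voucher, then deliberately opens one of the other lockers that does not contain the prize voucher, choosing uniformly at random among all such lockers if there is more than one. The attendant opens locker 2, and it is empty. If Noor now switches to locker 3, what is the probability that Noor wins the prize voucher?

12/49

Condition on the true location of the prize voucher.
If it is in locker 1 (prior 1/15): the attendant has 3 equally likely choices, so probability 1/3; weight (1/15)·(1/3) = 1/45.
If it is in locker 2 (prior 2/15): the attendant opened locker 2, so this case is ruled out; weight (2/15)·0 = 0.
If it is in locker 3 (prior 1/5): the attendant has 3 equally likely choices, so probability 1/3; weight (1/5)·(1/3) = 1/15.
If it is in locker 4 (prior 1/5): the attendant has 4 equally likely choices, so probability 1/4; weight (1/5)·(1/4) = 1/20.
If it is in locker 5 (prior 2/5): the attendant has 3 equally likely choices, so probability 1/3; weight (2/5)·(1/3) = 2/15.
The weights sum to 49/180.
So P(the prize voucher in locker 3 | the attendant opened locker 2) = (1/15) / (49/180) = 12/49.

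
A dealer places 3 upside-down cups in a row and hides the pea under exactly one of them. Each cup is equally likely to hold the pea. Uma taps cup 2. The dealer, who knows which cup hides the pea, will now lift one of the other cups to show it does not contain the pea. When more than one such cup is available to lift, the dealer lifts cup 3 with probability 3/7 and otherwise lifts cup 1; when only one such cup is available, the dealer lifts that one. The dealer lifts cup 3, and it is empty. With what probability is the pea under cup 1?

Condition on the true location of the pea.
If it is under cup 1 (prior 1/3): only cup 3 is available, probability 1; weight (1/3)·1 = 1/3.
If it is under cup 2 (prior 1/3): cup 3 is available, opened with probability 3/7; weight (1/3)·(3/7) = 1/7.
If it is under cup 3 (prior 1/3): the dealer opened cup 3, so this case is ruled out; weight (1/3)·0 = 0.
The weights sum to 10/21.
So P(the pea under cup 1 | the dealer opened cup 3) = (1/3) / (10/21) = 7/10.

7/10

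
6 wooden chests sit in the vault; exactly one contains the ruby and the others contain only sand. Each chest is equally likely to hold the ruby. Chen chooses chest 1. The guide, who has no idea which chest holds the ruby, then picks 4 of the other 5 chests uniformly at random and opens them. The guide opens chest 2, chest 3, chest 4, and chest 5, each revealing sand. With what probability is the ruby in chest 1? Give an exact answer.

Apply Bayes' rule, conditioning on where the ruby actually is.
If it is in either of chests 1 and 6 (prior 1/6 each): the guide picks exactly this set with probability 1/5 regardless, and none is the prize; weight (1/6)·(1/5) = 1/30 each.
If it is in any of chests 2, 3, 4, and 5 (prior 1/6 each): that chest was opened and seen not to hold the prize — ruled out; weight (1/6)·0 = 0 each.
The weights sum to 1/15.
So P(the ruby in chest 1 | the guide opened chest 2, chest 3, chest 4, and chest 5) = (1/30) / (1/15) = 1/2.

1/2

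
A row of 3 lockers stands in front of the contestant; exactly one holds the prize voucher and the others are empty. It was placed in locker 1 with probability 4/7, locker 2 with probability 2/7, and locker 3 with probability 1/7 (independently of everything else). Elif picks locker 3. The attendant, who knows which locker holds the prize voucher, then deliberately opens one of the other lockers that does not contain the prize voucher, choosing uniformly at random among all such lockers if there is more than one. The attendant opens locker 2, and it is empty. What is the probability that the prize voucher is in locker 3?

1/9

Apply Bayes' rule, conditioning on where the prize voucher actually is.
If it is in locker 1 (prior 4/7): the attendant has no choice, probability 1; weight (4/7)·1 = 4/7.
If it is in locker 2 (prior 2/7): the attendant opened locker 2, so this case is ruled out; weight (2/7)·0 = 0.
If it is in locker 3 (prior 1/7): the attendant has 2 equally likely choices, so probability 1/2; weight (1/7)·(1/2) = 1/14.
The weights sum to 9/14.
So P(the prize voucher in locker 3 | the attendant opened locker 2) = (1/14) / (9/14) = 1/9.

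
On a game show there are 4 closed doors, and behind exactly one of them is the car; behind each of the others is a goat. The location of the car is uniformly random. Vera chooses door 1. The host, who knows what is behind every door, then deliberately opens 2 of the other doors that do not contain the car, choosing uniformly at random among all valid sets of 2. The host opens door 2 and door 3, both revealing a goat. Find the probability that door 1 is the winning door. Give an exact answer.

1/4

Apply Bayes' rule, conditioning on where the car actually is.
If it is behind door 1 (prior 1/4): the host has 3 equally likely choices, so probability 1/3; weight (1/4)·(1/3) = 1/12.
If it is behind either of doors 2 and 3 (prior 1/4 each): that door was opened and seen not to hold the prize — ruled out; weight (1/4)·0 = 0 each.
If it is behind door 4 (prior 1/4): the host has no choice, probability 1; weight (1/4)·1 = 1/4.
The weights sum to 1/3.
So P(the car behind door 1 | the host opened door 2 and door 3) = (1/12) / (1/3) = 1/4.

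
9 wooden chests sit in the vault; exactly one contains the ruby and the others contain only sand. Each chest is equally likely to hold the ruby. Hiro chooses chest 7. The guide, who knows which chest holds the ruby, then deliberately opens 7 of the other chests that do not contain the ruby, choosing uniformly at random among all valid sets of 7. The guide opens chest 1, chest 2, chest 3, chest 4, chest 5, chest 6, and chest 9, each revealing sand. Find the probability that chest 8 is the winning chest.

Apply Bayes' rule, conditioning on where the ruby actually is.
If it is in any of chests 1, 2, 3, 4, 5, 6, and 9 (prior 1/9 each): that chest was opened and seen not to hold the prize — ruled out; weight (1/9)·0 = 0 each.
If it is in chest 7 (prior 1/9): the guide has 8 equally likely choices, so probability 1/8; weight (1/9)·(1/8) = 1/72.
If it is in chest 8 (prior 1/9): the guide has no choice, probability 1; weight (1/9)·1 = 1/9.
The weights sum to 1/8.
So P(the ruby in chest 8 | the guide opened chest 1, chest 2, chest 3, chest 4, chest 5, chest 6, and chest 9) = (1/9) / (1/8) = 8/9.

8/9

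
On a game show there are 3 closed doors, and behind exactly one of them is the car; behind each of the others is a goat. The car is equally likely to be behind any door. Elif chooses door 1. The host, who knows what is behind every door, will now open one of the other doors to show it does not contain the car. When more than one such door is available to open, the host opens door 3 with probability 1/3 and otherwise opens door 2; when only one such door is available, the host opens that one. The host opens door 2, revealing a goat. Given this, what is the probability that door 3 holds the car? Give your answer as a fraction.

Condition on the true location of the car.
If it is behind door 1 (prior 1/3): door 3 is available but not opened, probability 2/3; weight (1/3)·(2/3) = 2/9.
If it is behind door 2 (prior 1/3): the host opened door 2, so this case is ruled out; weight (1/3)·0 = 0.
If it is behind door 3 (prior 1/3): only door 2 is available, probability 1; weight (1/3)·1 = 1/3.
The weights sum to 5/9.
So P(the car behind door 3 | the host opened door 2) = (1/3) / (5/9) = 3/5.

3/5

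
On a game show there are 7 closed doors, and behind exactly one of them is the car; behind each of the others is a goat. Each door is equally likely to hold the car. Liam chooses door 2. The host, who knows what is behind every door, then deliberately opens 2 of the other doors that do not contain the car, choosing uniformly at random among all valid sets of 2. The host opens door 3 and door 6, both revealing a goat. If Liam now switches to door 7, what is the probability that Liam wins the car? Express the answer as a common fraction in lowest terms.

Condition on the true location of the car.
If it is behind any of doors 1, 4, 5, and 7 (prior 1/7 each): the host has 10 equally likely choices, so probability 1/10; weight (1/7)·(1/10) = 1/70 each.
If it is behind door 2 (prior 1/7): the host has 15 equally likely choices, so probability 1/15; weight (1/7)·(1/15) = 1/105.
If it is behind either of doors 3 and 6 (prior 1/7 each): that door was opened and seen not to hold the prize — ruled out; weight (1/7)·0 = 0 each.
The weights sum to 1/15.
So P(the car behind door 7 | the host opened door 3 and door 6) = (1/70) / (1/15) = 3/14.

3/14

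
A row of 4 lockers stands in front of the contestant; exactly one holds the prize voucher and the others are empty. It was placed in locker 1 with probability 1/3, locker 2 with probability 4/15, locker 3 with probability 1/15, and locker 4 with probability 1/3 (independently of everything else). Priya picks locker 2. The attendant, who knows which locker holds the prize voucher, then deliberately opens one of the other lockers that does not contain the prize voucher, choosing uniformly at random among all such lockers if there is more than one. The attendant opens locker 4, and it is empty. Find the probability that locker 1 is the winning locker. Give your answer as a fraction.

15/26

Apply Bayes' rule, conditioning on where the prize voucher actually is.
If it is in locker 1 (prior 1/3): the attendant has 2 equally likely choices, so probability 1/2; weight (1/3)·(1/2) = 1/6.
If it is in locker 2 (prior 4/15): the attendant has 3 equally likely choices, so probability 1/3; weight (4/15)·(1/3) = 4/45.
If it is in locker 3 (prior 1/15): the attendant has 2 equally likely choices, so probability 1/2; weight (1/15)·(1/2) = 1/30.
If it is in locker 4 (prior 1/3): the attendant opened locker 4, so this case is ruled out; weight (1/3)·0 = 0.
The weights sum to 13/45.
So P(the prize voucher in locker 1 | the attendant opened locker 4) = (1/6) / (13/45) = 15/26.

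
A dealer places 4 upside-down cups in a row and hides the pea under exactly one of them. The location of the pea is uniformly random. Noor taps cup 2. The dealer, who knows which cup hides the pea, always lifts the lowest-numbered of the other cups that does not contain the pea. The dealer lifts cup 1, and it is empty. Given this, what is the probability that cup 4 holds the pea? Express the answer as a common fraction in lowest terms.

Condition on the true location of the pea.
If it is under cup 1 (prior 1/4): the dealer opened cup 1, so this case is ruled out; weight (1/4)·0 = 0.
If it is under any of cups 2, 3, and 4 (prior 1/4 each): cup 1 is the lowest-numbered option available, probability 1; weight (1/4)·1 = 1/4 each.
The weights sum to 3/4.
So P(the pea under cup 4 | the dealer opened cup 1) = (1/4) / (3/4) = 1/3.

1/3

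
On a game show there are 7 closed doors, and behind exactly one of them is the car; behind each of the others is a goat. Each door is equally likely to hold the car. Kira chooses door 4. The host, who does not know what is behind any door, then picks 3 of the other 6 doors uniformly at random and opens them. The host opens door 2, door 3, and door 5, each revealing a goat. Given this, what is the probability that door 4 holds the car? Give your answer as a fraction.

Apply Bayes' rule, conditioning on where the car actually is.
If it is behind any of doors 1, 4, 6, and 7 (prior 1/7 each): the host picks exactly this set with probability 1/20 regardless, and none is the prize; weight (1/7)·(1/20) = 1/140 each.
If it is behind any of doors 2, 3, and 5 (prior 1/7 each): that door was opened and seen not to hold the prize — ruled out; weight (1/7)·0 = 0 each.
The weights sum to 1/35.
So P(the car behind door 4 | the host opened door 2, door 3, and door 5) = (1/140) / (1/35) = 1/4.

1/4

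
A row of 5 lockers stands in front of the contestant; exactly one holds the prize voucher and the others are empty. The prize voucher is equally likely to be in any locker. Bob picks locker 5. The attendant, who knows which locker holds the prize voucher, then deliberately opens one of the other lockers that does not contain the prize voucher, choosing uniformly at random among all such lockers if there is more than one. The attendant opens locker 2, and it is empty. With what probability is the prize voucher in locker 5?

Apply Bayes' rule, conditioning on where the prize voucher actually is.
If it is in any of lockers 1, 3, and 4 (prior 1/5 each): the attendant has 3 equally likely choices, so probability 1/3; weight (1/5)·(1/3) = 1/15 each.
If it is in locker 2 (prior 1/5): the attendant opened locker 2, so this case is ruled out; weight (1/5)·0 = 0.
If it is in locker 5 (prior 1/5): the attendant has 4 equally likely choices, so probability 1/4; weight (1/5)·(1/4) = 1/20.
The weights sum to 1/4.
So P(the prize voucher in locker 5 | the attendant opened locker 2) = (1/20) / (1/4) = 1/5.

1/5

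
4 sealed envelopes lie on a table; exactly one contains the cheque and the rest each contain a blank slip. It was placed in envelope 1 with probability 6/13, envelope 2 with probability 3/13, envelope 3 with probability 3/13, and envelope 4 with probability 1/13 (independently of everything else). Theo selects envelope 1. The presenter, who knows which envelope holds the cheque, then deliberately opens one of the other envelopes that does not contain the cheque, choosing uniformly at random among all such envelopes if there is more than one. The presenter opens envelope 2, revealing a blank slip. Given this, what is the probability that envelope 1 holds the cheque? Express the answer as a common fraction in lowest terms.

1/2

Condition on the true location of the cheque.
If it is in envelope 1 (prior 6/13): the presenter has 3 equally likely choices, so probability 1/3; weight (6/13)·(1/3) = 2/13.
If it is in envelope 2 (prior 3/13): the presenter opened envelope 2, so this case is ruled out; weight (3/13)·0 = 0.
If it is in envelope 3 (prior 3/13): the presenter has 2 equally likely choices, so probability 1/2; weight (3/13)·(1/2) = 3/26.
If it is in envelope 4 (prior 1/13): the presenter has 2 equally likely choices, so probability 1/2; weight (1/13)·(1/2) = 1/26.
The weights sum to 4/13.
So P(the cheque in envelope 1 | the presenter opened envelope 2) = (2/13) / (4/13) = 1/2.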